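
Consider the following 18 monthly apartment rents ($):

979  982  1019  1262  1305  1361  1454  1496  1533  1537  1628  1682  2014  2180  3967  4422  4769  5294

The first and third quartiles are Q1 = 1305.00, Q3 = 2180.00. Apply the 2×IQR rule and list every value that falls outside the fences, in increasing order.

IQR = Q3 − Q1 = 2180.00 − 1305.00 = 875.00.
Lower fence = Q1 − 2·IQR = 1305.00 − 1750.00 = -445.00.
Upper fence = Q3 + 2·IQR = 2180.00 + 1750.00 = 3930.00.
3967 > 3930.00 → outlier.
4422 > 3930.00 → outlier.
4769 > 3930.00 → outlier.
5294 > 3930.00 → outlier.
All remaining values lie within [-445.00, 3930.00].

3967, 4422, 4769, 5294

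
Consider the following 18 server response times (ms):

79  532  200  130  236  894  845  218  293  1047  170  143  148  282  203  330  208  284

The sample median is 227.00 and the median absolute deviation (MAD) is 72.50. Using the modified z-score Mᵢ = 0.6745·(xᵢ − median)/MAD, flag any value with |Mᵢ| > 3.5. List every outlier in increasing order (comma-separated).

845, 894, 1047

|Mᵢ| > 3.5 ⇔ |xᵢ − 227.00| > 3.5·72.50/0.6745 = 376.20.
So outliers lie outside [-149.20, 603.20].
845: M = 5.75 → outlier.
894: M = 6.21 → outlier.
1047: M = 7.63 → outlier.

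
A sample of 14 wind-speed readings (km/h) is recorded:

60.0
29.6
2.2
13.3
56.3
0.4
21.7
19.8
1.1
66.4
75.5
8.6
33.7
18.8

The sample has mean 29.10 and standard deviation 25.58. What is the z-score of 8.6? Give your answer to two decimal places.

z = (8.6 − 29.10) / 25.58 = -0.80.

-0.80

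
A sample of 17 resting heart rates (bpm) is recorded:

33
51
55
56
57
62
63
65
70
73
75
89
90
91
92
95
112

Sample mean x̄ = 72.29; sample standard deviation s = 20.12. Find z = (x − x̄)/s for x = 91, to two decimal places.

0.93

z = (91 − 72.29) / 20.12 = 0.93.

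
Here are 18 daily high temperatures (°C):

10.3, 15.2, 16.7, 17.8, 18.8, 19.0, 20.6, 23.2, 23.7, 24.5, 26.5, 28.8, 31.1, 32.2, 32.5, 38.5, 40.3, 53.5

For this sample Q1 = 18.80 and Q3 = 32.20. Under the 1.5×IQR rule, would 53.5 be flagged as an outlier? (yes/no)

yes

IQR = Q3 − Q1 = 32.20 − 18.80 = 13.40.
Lower fence = Q1 − 1.5·IQR = 18.80 − 20.10 = -1.30.
Upper fence = Q3 + 1.5·IQR = 32.20 + 20.10 = 52.30.
53.5 lies above the upper fence.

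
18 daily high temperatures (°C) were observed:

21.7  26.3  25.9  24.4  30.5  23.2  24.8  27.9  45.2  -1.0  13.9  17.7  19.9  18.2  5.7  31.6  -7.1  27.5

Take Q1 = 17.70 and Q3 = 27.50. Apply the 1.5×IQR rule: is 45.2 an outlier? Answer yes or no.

yes

IQR = Q3 − Q1 = 27.50 − 17.70 = 9.80.
Lower fence = Q1 − 1.5·IQR = 17.70 − 14.70 = 3.00.
Upper fence = Q3 + 1.5·IQR = 27.50 + 14.70 = 42.20.
45.2 lies above the upper fence.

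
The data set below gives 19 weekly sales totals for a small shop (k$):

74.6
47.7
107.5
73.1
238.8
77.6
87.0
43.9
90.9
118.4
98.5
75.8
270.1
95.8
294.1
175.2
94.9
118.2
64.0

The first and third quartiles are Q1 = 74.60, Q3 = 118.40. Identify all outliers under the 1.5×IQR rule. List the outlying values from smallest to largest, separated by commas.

IQR = Q3 − Q1 = 118.40 − 74.60 = 43.80.
Lower fence = Q1 − 1.5·IQR = 74.60 − 65.70 = 8.90.
Upper fence = Q3 + 1.5·IQR = 118.40 + 65.70 = 184.10.
238.8 > 184.10 → outlier.
270.1 > 184.10 → outlier.
294.1 > 184.10 → outlier.
All remaining values lie within [8.90, 184.10].

238.8, 270.1, 294.1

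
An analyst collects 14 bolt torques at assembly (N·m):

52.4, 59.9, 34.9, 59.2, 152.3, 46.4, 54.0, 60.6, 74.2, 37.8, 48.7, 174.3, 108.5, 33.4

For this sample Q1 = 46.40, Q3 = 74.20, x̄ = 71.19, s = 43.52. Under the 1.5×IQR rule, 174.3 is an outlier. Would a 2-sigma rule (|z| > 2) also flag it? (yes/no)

z = (174.3 − 71.19) / 43.52 = 2.37.
|z| = 2.37 > 2.

yes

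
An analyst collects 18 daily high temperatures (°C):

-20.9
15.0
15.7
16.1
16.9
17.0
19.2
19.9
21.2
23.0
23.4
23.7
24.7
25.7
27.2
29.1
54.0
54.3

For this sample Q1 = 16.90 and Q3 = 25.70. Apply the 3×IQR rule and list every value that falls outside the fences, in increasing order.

-20.9, 54.0, 54.3

IQR = Q3 − Q1 = 25.70 − 16.90 = 8.80.
Lower fence = Q1 − 3·IQR = 16.90 − 26.40 = -9.50.
Upper fence = Q3 + 3·IQR = 25.70 + 26.40 = 52.10.
-20.9 < -9.50 → outlier.
54.0 > 52.10 → outlier.
54.3 > 52.10 → outlier.
All remaining values lie within [-9.50, 52.10].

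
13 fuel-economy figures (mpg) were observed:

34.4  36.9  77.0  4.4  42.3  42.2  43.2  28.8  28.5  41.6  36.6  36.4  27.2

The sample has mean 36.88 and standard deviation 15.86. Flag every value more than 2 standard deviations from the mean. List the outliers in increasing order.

Cutoffs at x̄ ± 2s: 36.88 ± 2·15.86 = [5.16, 68.60].
4.4: z = -2.05, |z| > 2 → outlier.
77.0: z = 2.53, |z| > 2 → outlier.
Every other value lies within [5.16, 68.60].

4.4, 77.0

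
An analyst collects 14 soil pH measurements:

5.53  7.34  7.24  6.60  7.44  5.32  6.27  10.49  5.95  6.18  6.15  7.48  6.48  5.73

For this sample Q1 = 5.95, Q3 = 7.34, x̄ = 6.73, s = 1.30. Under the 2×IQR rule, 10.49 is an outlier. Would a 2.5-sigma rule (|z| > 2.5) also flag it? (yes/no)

yes

z = (10.49 − 6.73) / 1.30 = 2.89.
|z| = 2.89 > 2.5.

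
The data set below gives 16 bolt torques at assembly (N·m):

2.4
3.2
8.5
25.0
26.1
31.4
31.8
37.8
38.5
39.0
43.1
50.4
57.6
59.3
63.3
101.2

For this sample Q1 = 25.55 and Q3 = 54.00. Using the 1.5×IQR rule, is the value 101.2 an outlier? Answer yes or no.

yes

IQR = Q3 − Q1 = 54.00 − 25.55 = 28.45.
Lower fence = Q1 − 1.5·IQR = 25.55 − 42.675 = -17.125.
Upper fence = Q3 + 1.5·IQR = 54.00 + 42.675 = 96.675.
101.2 lies above the upper fence.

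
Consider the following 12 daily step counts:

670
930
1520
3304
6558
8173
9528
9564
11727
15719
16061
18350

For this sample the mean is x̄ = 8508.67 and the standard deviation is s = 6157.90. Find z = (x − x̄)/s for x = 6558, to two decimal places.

z = (6558 − 8508.67) / 6157.90 = -0.32.

-0.32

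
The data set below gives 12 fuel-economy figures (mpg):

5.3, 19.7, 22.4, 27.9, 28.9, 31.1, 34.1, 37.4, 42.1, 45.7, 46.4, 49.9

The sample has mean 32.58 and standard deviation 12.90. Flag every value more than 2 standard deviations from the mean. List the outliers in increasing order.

5.3

Cutoffs at x̄ ± 2s: 32.58 ± 2·12.90 = [6.78, 58.38].
5.3: z = -2.11, |z| > 2 → outlier.
Every other value lies within [6.78, 58.38].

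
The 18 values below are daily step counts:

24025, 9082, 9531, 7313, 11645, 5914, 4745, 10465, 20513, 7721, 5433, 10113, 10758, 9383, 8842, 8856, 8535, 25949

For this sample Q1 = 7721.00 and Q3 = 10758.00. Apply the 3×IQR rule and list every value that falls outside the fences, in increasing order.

20513, 24025, 25949

IQR = Q3 − Q1 = 10758.00 − 7721.00 = 3037.00.
Lower fence = Q1 − 3·IQR = 7721.00 − 9111.00 = -1390.00.
Upper fence = Q3 + 3·IQR = 10758.00 + 9111.00 = 19869.00.
20513 > 19869.00 → outlier.
24025 > 19869.00 → outlier.
25949 > 19869.00 → outlier.
All remaining values lie within [-1390.00, 19869.00].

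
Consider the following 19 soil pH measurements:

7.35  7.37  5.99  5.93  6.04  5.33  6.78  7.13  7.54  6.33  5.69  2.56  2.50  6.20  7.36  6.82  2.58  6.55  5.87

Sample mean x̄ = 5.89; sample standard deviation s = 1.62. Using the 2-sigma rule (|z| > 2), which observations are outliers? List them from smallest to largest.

Cutoffs at x̄ ± 2s: 5.89 ± 2·1.62 = [2.65, 9.13].
2.50: z = -2.09, |z| > 2 → outlier.
2.56: z = -2.06, |z| > 2 → outlier.
2.58: z = -2.04, |z| > 2 → outlier.
Every other value lies within [2.65, 9.13].

2.50, 2.56, 2.58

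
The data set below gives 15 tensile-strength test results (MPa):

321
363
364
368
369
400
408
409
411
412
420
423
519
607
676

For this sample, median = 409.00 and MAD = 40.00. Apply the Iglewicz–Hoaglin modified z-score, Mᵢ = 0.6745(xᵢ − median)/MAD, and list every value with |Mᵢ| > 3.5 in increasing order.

676

|Mᵢ| > 3.5 ⇔ |xᵢ − 409.00| > 3.5·40.00/0.6745 = 207.56.
So outliers lie outside [201.44, 616.56].
676: M = 4.50 → outlier.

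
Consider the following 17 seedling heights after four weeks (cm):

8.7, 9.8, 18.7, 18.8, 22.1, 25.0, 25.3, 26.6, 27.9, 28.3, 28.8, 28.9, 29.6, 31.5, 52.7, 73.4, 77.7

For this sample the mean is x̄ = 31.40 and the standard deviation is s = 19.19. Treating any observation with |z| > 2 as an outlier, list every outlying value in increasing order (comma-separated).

Cutoffs at x̄ ± 2s: 31.40 ± 2·19.19 = [-6.98, 69.78].
73.4: z = 2.19, |z| > 2 → outlier.
77.7: z = 2.41, |z| > 2 → outlier.
Every other value lies within [-6.98, 69.78].

73.4, 77.7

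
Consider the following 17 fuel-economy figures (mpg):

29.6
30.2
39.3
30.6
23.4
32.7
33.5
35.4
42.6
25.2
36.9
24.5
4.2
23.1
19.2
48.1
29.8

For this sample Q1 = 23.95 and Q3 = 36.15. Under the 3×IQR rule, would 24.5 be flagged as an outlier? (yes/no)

IQR = Q3 − Q1 = 36.15 − 23.95 = 12.20.
Lower fence = Q1 − 3·IQR = 23.95 − 36.60 = -12.65.
Upper fence = Q3 + 3·IQR = 36.15 + 36.60 = 72.75.
24.5 lies within [-12.65, 72.75].

no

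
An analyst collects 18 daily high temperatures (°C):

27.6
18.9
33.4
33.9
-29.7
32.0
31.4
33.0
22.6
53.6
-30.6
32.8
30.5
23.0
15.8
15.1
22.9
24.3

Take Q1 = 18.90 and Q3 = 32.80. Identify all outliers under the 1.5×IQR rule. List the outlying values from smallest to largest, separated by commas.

IQR = Q3 − Q1 = 32.80 − 18.90 = 13.90.
Lower fence = Q1 − 1.5·IQR = 18.90 − 20.85 = -1.95.
Upper fence = Q3 + 1.5·IQR = 32.80 + 20.85 = 53.65.
-30.6 < -1.95 → outlier.
-29.7 < -1.95 → outlier.
All remaining values lie within [-1.95, 53.65].

-30.6, -29.7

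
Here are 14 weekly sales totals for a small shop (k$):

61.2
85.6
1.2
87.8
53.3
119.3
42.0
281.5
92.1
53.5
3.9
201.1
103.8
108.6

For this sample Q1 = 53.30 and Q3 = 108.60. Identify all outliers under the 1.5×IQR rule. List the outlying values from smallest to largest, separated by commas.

201.1, 281.5

IQR = Q3 − Q1 = 108.60 − 53.30 = 55.30.
Lower fence = Q1 − 1.5·IQR = 53.30 − 82.95 = -29.65.
Upper fence = Q3 + 1.5·IQR = 108.60 + 82.95 = 191.55.
201.1 > 191.55 → outlier.
281.5 > 191.55 → outlier.
All remaining values lie within [-29.65, 191.55].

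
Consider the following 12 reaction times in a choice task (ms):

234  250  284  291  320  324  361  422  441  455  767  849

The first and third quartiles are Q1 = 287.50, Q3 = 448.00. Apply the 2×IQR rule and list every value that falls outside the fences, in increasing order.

849

IQR = Q3 − Q1 = 448.00 − 287.50 = 160.50.
Lower fence = Q1 − 2·IQR = 287.50 − 321.00 = -33.50.
Upper fence = Q3 + 2·IQR = 448.00 + 321.00 = 769.00.
849 > 769.00 → outlier.
All remaining values lie within [-33.50, 769.00].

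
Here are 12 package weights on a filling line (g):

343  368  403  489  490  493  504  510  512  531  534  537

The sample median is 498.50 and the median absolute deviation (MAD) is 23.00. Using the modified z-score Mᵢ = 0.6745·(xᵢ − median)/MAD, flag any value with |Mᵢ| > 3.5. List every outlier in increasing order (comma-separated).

|Mᵢ| > 3.5 ⇔ |xᵢ − 498.50| > 3.5·23.00/0.6745 = 119.35.
So outliers lie outside [379.15, 617.85].
343: M = -4.56 → outlier.
368: M = -3.83 → outlier.

343, 368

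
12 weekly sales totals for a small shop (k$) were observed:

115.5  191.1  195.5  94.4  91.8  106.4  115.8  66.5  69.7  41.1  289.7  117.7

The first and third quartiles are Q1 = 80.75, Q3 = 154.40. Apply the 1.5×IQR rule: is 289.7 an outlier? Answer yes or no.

yes

IQR = Q3 − Q1 = 154.40 − 80.75 = 73.65.
Lower fence = Q1 − 1.5·IQR = 80.75 − 110.475 = -29.725.
Upper fence = Q3 + 1.5·IQR = 154.40 + 110.475 = 264.875.
289.7 lies above the upper fence.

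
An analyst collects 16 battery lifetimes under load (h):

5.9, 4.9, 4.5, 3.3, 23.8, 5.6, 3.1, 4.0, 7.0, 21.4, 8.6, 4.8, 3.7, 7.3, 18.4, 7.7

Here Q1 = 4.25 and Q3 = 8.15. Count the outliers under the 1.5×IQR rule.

3

IQR = 3.90; fences at 4.25 − 5.85 = -1.60 and 8.15 + 5.85 = 14.00.
Outside the cutoffs: 18.4, 21.4, 23.8.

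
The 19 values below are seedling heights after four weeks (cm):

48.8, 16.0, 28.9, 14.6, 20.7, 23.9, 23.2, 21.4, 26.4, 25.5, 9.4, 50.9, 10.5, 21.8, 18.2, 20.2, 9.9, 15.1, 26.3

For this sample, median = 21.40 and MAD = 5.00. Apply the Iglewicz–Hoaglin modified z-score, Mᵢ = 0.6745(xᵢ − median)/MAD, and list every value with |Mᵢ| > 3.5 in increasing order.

|Mᵢ| > 3.5 ⇔ |xᵢ − 21.40| > 3.5·5.00/0.6745 = 25.95.
So outliers lie outside [-4.55, 47.35].
48.8: M = 3.70 → outlier.
50.9: M = 3.98 → outlier.

48.8, 50.9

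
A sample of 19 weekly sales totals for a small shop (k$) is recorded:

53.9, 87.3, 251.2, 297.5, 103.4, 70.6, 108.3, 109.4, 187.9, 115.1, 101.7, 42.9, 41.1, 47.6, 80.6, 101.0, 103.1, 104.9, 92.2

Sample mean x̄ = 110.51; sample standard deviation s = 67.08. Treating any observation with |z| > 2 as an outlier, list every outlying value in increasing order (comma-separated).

251.2, 297.5

Cutoffs at x̄ ± 2s: 110.51 ± 2·67.08 = [-23.65, 244.67].
251.2: z = 2.10, |z| > 2 → outlier.
297.5: z = 2.79, |z| > 2 → outlier.
Every other value lies within [-23.65, 244.67].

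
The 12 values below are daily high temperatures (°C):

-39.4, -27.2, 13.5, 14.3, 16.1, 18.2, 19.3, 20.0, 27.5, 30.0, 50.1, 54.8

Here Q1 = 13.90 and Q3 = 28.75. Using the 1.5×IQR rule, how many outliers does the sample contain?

IQR = 14.85; fences at 13.90 − 22.275 = -8.375 and 28.75 + 22.275 = 51.025.
Outside the cutoffs: -39.4, -27.2, 54.8.

3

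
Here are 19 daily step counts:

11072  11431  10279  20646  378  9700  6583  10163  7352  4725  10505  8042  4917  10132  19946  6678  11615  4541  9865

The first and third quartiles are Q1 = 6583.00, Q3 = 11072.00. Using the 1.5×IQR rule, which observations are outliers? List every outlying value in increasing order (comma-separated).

19946, 20646

IQR = Q3 − Q1 = 11072.00 − 6583.00 = 4489.00.
Lower fence = Q1 − 1.5·IQR = 6583.00 − 6733.50 = -150.50.
Upper fence = Q3 + 1.5·IQR = 11072.00 + 6733.50 = 17805.50.
19946 > 17805.50 → outlier.
20646 > 17805.50 → outlier.
All remaining values lie within [-150.50, 17805.50].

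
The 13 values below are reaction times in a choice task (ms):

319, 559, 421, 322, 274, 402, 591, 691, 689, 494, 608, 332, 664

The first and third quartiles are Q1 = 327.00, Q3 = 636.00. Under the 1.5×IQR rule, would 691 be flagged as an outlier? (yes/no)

no

IQR = Q3 − Q1 = 636.00 − 327.00 = 309.00.
Lower fence = Q1 − 1.5·IQR = 327.00 − 463.50 = -136.50.
Upper fence = Q3 + 1.5·IQR = 636.00 + 463.50 = 1099.50.
691 lies within [-136.50, 1099.50].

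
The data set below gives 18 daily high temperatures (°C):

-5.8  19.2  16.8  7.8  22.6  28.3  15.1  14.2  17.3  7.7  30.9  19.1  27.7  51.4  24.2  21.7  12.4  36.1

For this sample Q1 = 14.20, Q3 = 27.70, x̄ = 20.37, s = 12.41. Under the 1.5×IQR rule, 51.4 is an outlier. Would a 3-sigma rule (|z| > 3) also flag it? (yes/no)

no

z = (51.4 − 20.37) / 12.41 = 2.50.
|z| = 2.50 ≤ 3.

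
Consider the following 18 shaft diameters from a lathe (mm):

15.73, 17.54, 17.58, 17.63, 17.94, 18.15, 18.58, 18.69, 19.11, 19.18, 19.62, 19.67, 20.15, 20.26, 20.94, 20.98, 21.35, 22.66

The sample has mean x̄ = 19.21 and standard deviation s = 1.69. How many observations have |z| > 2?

2

Cutoffs: x̄ ± 2s = [15.83, 22.59].
Outside the cutoffs: 15.73, 22.66.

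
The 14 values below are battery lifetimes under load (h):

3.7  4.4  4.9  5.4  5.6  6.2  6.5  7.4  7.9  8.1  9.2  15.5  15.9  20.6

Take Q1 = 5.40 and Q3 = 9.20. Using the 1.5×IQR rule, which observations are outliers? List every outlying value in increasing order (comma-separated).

15.5, 15.9, 20.6

IQR = Q3 − Q1 = 9.20 − 5.40 = 3.80.
Lower fence = Q1 − 1.5·IQR = 5.40 − 5.70 = -0.30.
Upper fence = Q3 + 1.5·IQR = 9.20 + 5.70 = 14.90.
15.5 > 14.90 → outlier.
15.9 > 14.90 → outlier.
20.6 > 14.90 → outlier.
All remaining values lie within [-0.30, 14.90].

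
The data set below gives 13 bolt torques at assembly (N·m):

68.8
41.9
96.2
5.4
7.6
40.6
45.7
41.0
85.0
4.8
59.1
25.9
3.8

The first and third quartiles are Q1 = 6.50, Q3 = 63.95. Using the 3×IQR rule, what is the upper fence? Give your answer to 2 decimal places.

236.30

IQR = Q3 − Q1 = 63.95 − 6.50 = 57.45.
Lower fence = Q1 − 3·IQR = 6.50 − 172.35 = -165.85.
Upper fence = Q3 + 3·IQR = 63.95 + 172.35 = 236.30.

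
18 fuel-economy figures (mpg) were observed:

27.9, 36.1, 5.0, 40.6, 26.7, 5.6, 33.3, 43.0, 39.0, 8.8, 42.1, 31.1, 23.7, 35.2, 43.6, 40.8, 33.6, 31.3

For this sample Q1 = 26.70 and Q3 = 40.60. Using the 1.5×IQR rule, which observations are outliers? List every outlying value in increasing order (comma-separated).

5.0, 5.6

IQR = Q3 − Q1 = 40.60 − 26.70 = 13.90.
Lower fence = Q1 − 1.5·IQR = 26.70 − 20.85 = 5.85.
Upper fence = Q3 + 1.5·IQR = 40.60 + 20.85 = 61.45.
5.0 < 5.85 → outlier.
5.6 < 5.85 → outlier.
All remaining values lie within [5.85, 61.45].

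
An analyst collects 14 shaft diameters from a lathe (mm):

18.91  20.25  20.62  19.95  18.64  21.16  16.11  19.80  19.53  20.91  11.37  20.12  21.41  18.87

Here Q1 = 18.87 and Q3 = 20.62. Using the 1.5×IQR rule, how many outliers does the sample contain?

2

IQR = 1.75; fences at 18.87 − 2.625 = 16.245 and 20.62 + 2.625 = 23.245.
Outside the cutoffs: 11.37, 16.11.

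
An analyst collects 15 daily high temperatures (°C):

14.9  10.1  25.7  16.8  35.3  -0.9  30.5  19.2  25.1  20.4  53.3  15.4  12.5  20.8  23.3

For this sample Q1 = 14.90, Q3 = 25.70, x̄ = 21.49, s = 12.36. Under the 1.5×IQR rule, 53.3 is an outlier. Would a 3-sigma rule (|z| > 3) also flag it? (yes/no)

z = (53.3 − 21.49) / 12.36 = 2.57.
|z| = 2.57 ≤ 3.

no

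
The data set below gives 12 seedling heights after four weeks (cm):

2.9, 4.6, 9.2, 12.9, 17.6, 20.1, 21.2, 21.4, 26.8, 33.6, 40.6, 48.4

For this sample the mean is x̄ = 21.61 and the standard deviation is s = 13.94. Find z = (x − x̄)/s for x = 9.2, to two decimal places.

z = (9.2 − 21.61) / 13.94 = -0.89.

-0.89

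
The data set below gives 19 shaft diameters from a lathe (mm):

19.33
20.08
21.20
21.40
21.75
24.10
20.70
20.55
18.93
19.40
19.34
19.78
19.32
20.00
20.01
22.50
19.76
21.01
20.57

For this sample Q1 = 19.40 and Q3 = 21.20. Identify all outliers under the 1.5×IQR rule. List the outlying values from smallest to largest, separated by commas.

IQR = Q3 − Q1 = 21.20 − 19.40 = 1.80.
Lower fence = Q1 − 1.5·IQR = 19.40 − 2.70 = 16.70.
Upper fence = Q3 + 1.5·IQR = 21.20 + 2.70 = 23.90.
24.10 > 23.90 → outlier.
All remaining values lie within [16.70, 23.90].

24.10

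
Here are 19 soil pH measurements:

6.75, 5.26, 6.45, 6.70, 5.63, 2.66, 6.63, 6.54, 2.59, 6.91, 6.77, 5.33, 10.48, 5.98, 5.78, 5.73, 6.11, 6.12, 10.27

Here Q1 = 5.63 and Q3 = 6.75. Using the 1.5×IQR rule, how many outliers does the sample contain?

IQR = 1.12; fences at 5.63 − 1.68 = 3.95 and 6.75 + 1.68 = 8.43.
Outside the cutoffs: 2.59, 2.66, 10.27, 10.48.

4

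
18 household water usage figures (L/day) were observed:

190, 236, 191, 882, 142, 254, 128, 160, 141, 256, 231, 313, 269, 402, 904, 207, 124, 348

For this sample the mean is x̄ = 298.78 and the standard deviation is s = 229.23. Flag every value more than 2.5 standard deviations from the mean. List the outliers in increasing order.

Cutoffs at x̄ ± 2.5s: 298.78 ± 2.5·229.23 = [-274.295, 871.855].
882: z = 2.54, |z| > 2.5 → outlier.
904: z = 2.64, |z| > 2.5 → outlier.
Every other value lies within [-274.295, 871.855].

882, 904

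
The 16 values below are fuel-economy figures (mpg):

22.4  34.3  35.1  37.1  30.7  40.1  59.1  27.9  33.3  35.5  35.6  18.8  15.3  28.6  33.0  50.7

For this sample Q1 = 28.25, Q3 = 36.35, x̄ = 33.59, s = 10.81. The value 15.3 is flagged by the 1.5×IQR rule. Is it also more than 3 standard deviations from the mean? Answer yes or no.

z = (15.3 − 33.59) / 10.81 = -1.69.
|z| = 1.69 ≤ 3.

no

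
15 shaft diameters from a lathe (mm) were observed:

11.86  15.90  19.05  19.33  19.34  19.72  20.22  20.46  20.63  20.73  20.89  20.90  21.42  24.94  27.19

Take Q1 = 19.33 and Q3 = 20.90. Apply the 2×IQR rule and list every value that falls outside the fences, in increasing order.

11.86, 15.90, 24.94, 27.19

IQR = Q3 − Q1 = 20.90 − 19.33 = 1.57.
Lower fence = Q1 − 2·IQR = 19.33 − 3.14 = 16.19.
Upper fence = Q3 + 2·IQR = 20.90 + 3.14 = 24.04.
11.86 < 16.19 → outlier.
15.90 < 16.19 → outlier.
24.94 > 24.04 → outlier.
27.19 > 24.04 → outlier.
All remaining values lie within [16.19, 24.04].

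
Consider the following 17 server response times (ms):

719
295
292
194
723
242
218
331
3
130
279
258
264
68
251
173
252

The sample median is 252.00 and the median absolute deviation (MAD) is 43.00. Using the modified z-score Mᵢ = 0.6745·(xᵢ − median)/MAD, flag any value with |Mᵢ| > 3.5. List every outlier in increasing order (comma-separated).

3, 719, 723

|Mᵢ| > 3.5 ⇔ |xᵢ − 252.00| > 3.5·43.00/0.6745 = 223.13.
So outliers lie outside [28.87, 475.13].
3: M = -3.91 → outlier.
719: M = 7.33 → outlier.
723: M = 7.39 → outlier.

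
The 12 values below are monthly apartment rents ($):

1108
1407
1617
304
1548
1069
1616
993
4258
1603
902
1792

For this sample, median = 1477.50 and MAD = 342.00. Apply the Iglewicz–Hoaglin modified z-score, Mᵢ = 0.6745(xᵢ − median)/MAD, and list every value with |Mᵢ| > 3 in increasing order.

4258

|Mᵢ| > 3 ⇔ |xᵢ − 1477.50| > 3·342.00/0.6745 = 1521.13.
So outliers lie outside [-43.63, 2998.63].
4258: M = 5.48 → outlier.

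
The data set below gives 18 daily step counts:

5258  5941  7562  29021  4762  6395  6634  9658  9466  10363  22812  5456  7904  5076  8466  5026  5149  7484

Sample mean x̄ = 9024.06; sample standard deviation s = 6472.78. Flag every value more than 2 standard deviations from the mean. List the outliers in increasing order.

22812, 29021

Cutoffs at x̄ ± 2s: 9024.06 ± 2·6472.78 = [-3921.50, 21969.62].
22812: z = 2.13, |z| > 2 → outlier.
29021: z = 3.09, |z| > 2 → outlier.
Every other value lies within [-3921.50, 21969.62].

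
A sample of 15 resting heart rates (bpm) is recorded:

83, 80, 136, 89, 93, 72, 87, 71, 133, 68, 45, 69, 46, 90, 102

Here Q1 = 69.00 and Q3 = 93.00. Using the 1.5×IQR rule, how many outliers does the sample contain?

IQR = 24.00; fences at 69.00 − 36.00 = 33.00 and 93.00 + 36.00 = 129.00.
Outside the cutoffs: 133, 136.

2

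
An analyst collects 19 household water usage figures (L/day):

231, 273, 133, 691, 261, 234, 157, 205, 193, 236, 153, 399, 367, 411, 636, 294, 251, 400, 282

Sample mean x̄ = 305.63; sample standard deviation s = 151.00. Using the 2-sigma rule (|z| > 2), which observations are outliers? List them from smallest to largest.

636, 691

Cutoffs at x̄ ± 2s: 305.63 ± 2·151.00 = [3.63, 607.63].
636: z = 2.19, |z| > 2 → outlier.
691: z = 2.55, |z| > 2 → outlier.
Every other value lies within [3.63, 607.63].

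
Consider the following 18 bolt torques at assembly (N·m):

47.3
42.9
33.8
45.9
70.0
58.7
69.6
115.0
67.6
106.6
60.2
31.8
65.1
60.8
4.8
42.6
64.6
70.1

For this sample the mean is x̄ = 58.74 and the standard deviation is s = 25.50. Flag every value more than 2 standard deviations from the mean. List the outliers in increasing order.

4.8, 115.0

Cutoffs at x̄ ± 2s: 58.74 ± 2·25.50 = [7.74, 109.74].
4.8: z = -2.12, |z| > 2 → outlier.
115.0: z = 2.21, |z| > 2 → outlier.
Every other value lies within [7.74, 109.74].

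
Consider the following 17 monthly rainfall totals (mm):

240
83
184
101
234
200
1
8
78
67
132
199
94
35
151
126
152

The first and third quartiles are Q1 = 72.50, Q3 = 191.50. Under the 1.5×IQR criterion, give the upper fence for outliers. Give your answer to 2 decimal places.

370.00

IQR = Q3 − Q1 = 191.50 − 72.50 = 119.00.
Lower fence = Q1 − 1.5·IQR = 72.50 − 178.50 = -106.00.
Upper fence = Q3 + 1.5·IQR = 191.50 + 178.50 = 370.00.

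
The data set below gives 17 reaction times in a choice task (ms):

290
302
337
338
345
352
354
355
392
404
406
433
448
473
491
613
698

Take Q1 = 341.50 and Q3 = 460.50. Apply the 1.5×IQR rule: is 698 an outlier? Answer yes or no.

IQR = Q3 − Q1 = 460.50 − 341.50 = 119.00.
Lower fence = Q1 − 1.5·IQR = 341.50 − 178.50 = 163.00.
Upper fence = Q3 + 1.5·IQR = 460.50 + 178.50 = 639.00.
698 lies above the upper fence.

yes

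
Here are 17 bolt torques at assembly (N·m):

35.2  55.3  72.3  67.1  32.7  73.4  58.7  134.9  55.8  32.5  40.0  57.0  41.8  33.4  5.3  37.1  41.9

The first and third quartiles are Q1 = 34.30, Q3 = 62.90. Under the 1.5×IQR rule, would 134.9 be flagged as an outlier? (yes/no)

IQR = Q3 − Q1 = 62.90 − 34.30 = 28.60.
Lower fence = Q1 − 1.5·IQR = 34.30 − 42.90 = -8.60.
Upper fence = Q3 + 1.5·IQR = 62.90 + 42.90 = 105.80.
134.9 lies above the upper fence.

yes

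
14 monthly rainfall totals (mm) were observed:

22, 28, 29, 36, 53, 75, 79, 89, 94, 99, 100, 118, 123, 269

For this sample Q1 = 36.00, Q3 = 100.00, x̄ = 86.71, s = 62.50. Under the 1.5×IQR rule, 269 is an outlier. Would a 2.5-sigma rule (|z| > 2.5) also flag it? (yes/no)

yes

z = (269 − 86.71) / 62.50 = 2.92.
|z| = 2.92 > 2.5.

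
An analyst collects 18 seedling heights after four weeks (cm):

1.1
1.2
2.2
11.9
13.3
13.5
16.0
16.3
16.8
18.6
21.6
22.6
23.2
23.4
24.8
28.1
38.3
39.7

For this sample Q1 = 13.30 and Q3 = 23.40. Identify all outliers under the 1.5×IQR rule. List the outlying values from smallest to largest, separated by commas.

IQR = Q3 − Q1 = 23.40 − 13.30 = 10.10.
Lower fence = Q1 − 1.5·IQR = 13.30 − 15.15 = -1.85.
Upper fence = Q3 + 1.5·IQR = 23.40 + 15.15 = 38.55.
39.7 > 38.55 → outlier.
All remaining values lie within [-1.85, 38.55].

39.7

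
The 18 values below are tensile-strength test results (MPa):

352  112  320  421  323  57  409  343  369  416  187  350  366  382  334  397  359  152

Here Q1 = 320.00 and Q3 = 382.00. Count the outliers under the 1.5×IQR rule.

4

IQR = 62.00; fences at 320.00 − 93.00 = 227.00 and 382.00 + 93.00 = 475.00.
Outside the cutoffs: 57, 112, 152, 187.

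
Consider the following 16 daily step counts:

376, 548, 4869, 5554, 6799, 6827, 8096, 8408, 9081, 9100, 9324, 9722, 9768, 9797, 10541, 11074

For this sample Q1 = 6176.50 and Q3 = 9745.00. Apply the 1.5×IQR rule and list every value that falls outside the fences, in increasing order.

376, 548

IQR = Q3 − Q1 = 9745.00 − 6176.50 = 3568.50.
Lower fence = Q1 − 1.5·IQR = 6176.50 − 5352.75 = 823.75.
Upper fence = Q3 + 1.5·IQR = 9745.00 + 5352.75 = 15097.75.
376 < 823.75 → outlier.
548 < 823.75 → outlier.
All remaining values lie within [823.75, 15097.75].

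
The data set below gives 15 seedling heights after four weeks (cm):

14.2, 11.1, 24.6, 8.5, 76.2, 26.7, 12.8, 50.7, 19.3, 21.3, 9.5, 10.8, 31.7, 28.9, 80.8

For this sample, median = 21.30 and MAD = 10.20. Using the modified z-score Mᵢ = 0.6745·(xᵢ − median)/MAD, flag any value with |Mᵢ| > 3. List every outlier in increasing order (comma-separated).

|Mᵢ| > 3 ⇔ |xᵢ − 21.30| > 3·10.20/0.6745 = 45.37.
So outliers lie outside [-24.07, 66.67].
76.2: M = 3.63 → outlier.
80.8: M = 3.93 → outlier.

76.2, 80.8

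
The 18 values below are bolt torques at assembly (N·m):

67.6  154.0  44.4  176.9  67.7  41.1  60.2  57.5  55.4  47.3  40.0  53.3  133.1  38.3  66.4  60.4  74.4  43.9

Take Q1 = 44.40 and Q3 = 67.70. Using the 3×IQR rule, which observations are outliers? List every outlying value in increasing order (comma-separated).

IQR = Q3 − Q1 = 67.70 − 44.40 = 23.30.
Lower fence = Q1 − 3·IQR = 44.40 − 69.90 = -25.50.
Upper fence = Q3 + 3·IQR = 67.70 + 69.90 = 137.60.
154.0 > 137.60 → outlier.
176.9 > 137.60 → outlier.
All remaining values lie within [-25.50, 137.60].

154.0, 176.9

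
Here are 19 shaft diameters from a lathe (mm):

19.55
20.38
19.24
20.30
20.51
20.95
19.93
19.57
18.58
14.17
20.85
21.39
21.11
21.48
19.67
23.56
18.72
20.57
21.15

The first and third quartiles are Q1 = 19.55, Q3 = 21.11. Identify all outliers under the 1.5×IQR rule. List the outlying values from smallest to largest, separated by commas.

14.17, 23.56

IQR = Q3 − Q1 = 21.11 − 19.55 = 1.56.
Lower fence = Q1 − 1.5·IQR = 19.55 − 2.34 = 17.21.
Upper fence = Q3 + 1.5·IQR = 21.11 + 2.34 = 23.45.
14.17 < 17.21 → outlier.
23.56 > 23.45 → outlier.
All remaining values lie within [17.21, 23.45].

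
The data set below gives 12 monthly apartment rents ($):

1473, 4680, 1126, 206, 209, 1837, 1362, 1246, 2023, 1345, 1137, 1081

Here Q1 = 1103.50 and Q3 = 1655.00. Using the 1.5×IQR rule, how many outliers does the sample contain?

3

IQR = 551.50; fences at 1103.50 − 827.25 = 276.25 and 1655.00 + 827.25 = 2482.25.
Outside the cutoffs: 206, 209, 4680.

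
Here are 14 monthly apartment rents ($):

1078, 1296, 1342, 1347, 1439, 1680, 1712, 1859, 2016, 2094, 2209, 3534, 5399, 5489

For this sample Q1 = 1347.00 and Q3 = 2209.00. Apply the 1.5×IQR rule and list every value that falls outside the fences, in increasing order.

3534, 5399, 5489

IQR = Q3 − Q1 = 2209.00 − 1347.00 = 862.00.
Lower fence = Q1 − 1.5·IQR = 1347.00 − 1293.00 = 54.00.
Upper fence = Q3 + 1.5·IQR = 2209.00 + 1293.00 = 3502.00.
3534 > 3502.00 → outlier.
5399 > 3502.00 → outlier.
5489 > 3502.00 → outlier.
All remaining values lie within [54.00, 3502.00].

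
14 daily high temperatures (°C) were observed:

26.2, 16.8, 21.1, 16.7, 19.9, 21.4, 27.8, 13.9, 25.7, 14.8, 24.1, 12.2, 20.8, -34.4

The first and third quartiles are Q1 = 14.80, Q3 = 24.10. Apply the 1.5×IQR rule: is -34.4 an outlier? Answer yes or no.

yes

IQR = Q3 − Q1 = 24.10 − 14.80 = 9.30.
Lower fence = Q1 − 1.5·IQR = 14.80 − 13.95 = 0.85.
Upper fence = Q3 + 1.5·IQR = 24.10 + 13.95 = 38.05.
-34.4 lies below the lower fence.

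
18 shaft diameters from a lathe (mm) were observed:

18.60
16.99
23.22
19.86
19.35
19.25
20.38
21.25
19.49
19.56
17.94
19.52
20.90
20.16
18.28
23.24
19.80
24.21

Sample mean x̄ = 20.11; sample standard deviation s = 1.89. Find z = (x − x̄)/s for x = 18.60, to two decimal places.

z = (18.60 − 20.11) / 1.89 = -0.80.

-0.80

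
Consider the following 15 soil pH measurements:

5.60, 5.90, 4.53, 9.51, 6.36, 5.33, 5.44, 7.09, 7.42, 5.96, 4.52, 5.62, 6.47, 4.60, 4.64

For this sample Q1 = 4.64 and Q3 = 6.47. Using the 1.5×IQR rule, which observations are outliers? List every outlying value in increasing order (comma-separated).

IQR = Q3 − Q1 = 6.47 − 4.64 = 1.83.
Lower fence = Q1 − 1.5·IQR = 4.64 − 2.745 = 1.895.
Upper fence = Q3 + 1.5·IQR = 6.47 + 2.745 = 9.215.
9.51 > 9.215 → outlier.
All remaining values lie within [1.895, 9.215].

9.51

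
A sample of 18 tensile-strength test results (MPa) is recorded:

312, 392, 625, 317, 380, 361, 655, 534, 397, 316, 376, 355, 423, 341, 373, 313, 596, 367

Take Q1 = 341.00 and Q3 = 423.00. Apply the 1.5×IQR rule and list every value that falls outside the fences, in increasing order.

596, 625, 655

IQR = Q3 − Q1 = 423.00 − 341.00 = 82.00.
Lower fence = Q1 − 1.5·IQR = 341.00 − 123.00 = 218.00.
Upper fence = Q3 + 1.5·IQR = 423.00 + 123.00 = 546.00.
596 > 546.00 → outlier.
625 > 546.00 → outlier.
655 > 546.00 → outlier.
All remaining values lie within [218.00, 546.00].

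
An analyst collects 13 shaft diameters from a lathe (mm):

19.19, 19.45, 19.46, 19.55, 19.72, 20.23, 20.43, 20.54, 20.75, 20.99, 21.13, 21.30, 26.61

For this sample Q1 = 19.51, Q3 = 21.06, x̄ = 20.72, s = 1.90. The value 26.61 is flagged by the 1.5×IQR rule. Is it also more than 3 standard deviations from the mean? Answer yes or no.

yes

z = (26.61 − 20.72) / 1.90 = 3.10.
|z| = 3.10 > 3.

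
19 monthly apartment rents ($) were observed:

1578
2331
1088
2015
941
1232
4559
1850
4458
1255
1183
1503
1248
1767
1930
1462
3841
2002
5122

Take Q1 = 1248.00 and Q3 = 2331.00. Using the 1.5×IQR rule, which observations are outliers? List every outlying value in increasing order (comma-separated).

4458, 4559, 5122

IQR = Q3 − Q1 = 2331.00 − 1248.00 = 1083.00.
Lower fence = Q1 − 1.5·IQR = 1248.00 − 1624.50 = -376.50.
Upper fence = Q3 + 1.5·IQR = 2331.00 + 1624.50 = 3955.50.
4458 > 3955.50 → outlier.
4559 > 3955.50 → outlier.
5122 > 3955.50 → outlier.
All remaining values lie within [-376.50, 3955.50].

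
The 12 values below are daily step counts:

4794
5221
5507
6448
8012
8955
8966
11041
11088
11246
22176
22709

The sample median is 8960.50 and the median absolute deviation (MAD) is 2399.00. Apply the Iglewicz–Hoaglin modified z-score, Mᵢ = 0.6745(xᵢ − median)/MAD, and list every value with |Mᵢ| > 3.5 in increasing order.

22176, 22709

|Mᵢ| > 3.5 ⇔ |xᵢ − 8960.50| > 3.5·2399.00/0.6745 = 12448.48.
So outliers lie outside [-3487.98, 21408.98].
22176: M = 3.72 → outlier.
22709: M = 3.87 → outlier.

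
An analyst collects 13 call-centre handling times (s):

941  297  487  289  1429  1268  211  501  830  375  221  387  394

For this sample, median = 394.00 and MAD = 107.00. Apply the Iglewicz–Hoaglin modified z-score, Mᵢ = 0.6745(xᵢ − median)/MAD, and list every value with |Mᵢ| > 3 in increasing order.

|Mᵢ| > 3 ⇔ |xᵢ − 394.00| > 3·107.00/0.6745 = 475.91.
So outliers lie outside [-81.91, 869.91].
941: M = 3.45 → outlier.
1268: M = 5.51 → outlier.
1429: M = 6.52 → outlier.

941, 1268, 1429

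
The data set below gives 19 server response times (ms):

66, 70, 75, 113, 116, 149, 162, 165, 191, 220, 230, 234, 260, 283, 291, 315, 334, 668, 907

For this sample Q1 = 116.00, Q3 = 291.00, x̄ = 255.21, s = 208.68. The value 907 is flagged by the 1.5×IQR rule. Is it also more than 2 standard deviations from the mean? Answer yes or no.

yes

z = (907 − 255.21) / 208.68 = 3.12.
|z| = 3.12 > 2.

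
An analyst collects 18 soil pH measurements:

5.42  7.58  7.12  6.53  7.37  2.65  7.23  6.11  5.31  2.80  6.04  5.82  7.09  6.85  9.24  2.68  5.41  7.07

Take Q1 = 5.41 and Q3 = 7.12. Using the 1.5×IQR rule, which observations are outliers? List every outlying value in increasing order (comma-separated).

IQR = Q3 − Q1 = 7.12 − 5.41 = 1.71.
Lower fence = Q1 − 1.5·IQR = 5.41 − 2.565 = 2.845.
Upper fence = Q3 + 1.5·IQR = 7.12 + 2.565 = 9.685.
2.65 < 2.845 → outlier.
2.68 < 2.845 → outlier.
2.80 < 2.845 → outlier.
All remaining values lie within [2.845, 9.685].

2.65, 2.68, 2.80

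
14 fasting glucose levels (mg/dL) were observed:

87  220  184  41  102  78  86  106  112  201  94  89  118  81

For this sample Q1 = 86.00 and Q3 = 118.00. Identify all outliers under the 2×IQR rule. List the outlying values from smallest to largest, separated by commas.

IQR = Q3 − Q1 = 118.00 − 86.00 = 32.00.
Lower fence = Q1 − 2·IQR = 86.00 − 64.00 = 22.00.
Upper fence = Q3 + 2·IQR = 118.00 + 64.00 = 182.00.
184 > 182.00 → outlier.
201 > 182.00 → outlier.
220 > 182.00 → outlier.
All remaining values lie within [22.00, 182.00].

184, 201, 220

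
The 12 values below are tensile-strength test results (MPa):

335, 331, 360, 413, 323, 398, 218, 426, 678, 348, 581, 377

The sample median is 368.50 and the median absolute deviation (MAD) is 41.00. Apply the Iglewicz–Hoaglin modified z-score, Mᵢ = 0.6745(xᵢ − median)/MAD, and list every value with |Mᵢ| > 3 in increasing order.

581, 678

|Mᵢ| > 3 ⇔ |xᵢ − 368.50| > 3·41.00/0.6745 = 182.36.
So outliers lie outside [186.14, 550.86].
581: M = 3.50 → outlier.
678: M = 5.09 → outlier.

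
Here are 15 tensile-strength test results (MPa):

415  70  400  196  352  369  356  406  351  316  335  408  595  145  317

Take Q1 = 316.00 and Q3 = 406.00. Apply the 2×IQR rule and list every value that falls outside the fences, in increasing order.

IQR = Q3 − Q1 = 406.00 − 316.00 = 90.00.
Lower fence = Q1 − 2·IQR = 316.00 − 180.00 = 136.00.
Upper fence = Q3 + 2·IQR = 406.00 + 180.00 = 586.00.
70 < 136.00 → outlier.
595 > 586.00 → outlier.
All remaining values lie within [136.00, 586.00].

70, 595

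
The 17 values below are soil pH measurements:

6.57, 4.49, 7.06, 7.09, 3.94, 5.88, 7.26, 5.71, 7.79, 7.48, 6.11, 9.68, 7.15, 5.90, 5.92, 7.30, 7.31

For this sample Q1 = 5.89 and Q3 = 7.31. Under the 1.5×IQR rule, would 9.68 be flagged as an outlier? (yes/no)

yes

IQR = Q3 − Q1 = 7.31 − 5.89 = 1.42.
Lower fence = Q1 − 1.5·IQR = 5.89 − 2.13 = 3.76.
Upper fence = Q3 + 1.5·IQR = 7.31 + 2.13 = 9.44.
9.68 lies above the upper fence.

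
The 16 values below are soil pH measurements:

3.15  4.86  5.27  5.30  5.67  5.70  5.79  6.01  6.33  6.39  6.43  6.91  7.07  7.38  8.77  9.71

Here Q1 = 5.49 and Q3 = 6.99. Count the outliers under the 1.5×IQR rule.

2

IQR = 1.50; fences at 5.49 − 2.25 = 3.24 and 6.99 + 2.25 = 9.24.
Outside the cutoffs: 3.15, 9.71.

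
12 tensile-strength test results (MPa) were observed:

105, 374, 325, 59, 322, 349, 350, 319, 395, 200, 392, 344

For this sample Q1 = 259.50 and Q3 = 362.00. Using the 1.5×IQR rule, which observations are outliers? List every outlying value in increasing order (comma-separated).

IQR = Q3 − Q1 = 362.00 − 259.50 = 102.50.
Lower fence = Q1 − 1.5·IQR = 259.50 − 153.75 = 105.75.
Upper fence = Q3 + 1.5·IQR = 362.00 + 153.75 = 515.75.
59 < 105.75 → outlier.
105 < 105.75 → outlier.
All remaining values lie within [105.75, 515.75].

59, 105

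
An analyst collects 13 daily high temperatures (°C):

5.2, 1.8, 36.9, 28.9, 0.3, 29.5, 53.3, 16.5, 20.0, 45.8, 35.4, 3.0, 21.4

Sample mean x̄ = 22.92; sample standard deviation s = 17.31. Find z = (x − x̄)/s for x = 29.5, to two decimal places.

z = (29.5 − 22.92) / 17.31 = 0.38.

0.38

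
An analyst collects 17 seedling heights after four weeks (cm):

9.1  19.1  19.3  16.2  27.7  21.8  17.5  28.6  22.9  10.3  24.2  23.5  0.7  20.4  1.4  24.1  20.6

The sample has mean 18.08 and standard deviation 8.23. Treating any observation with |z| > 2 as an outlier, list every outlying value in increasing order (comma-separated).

Cutoffs at x̄ ± 2s: 18.08 ± 2·8.23 = [1.62, 34.54].
0.7: z = -2.11, |z| > 2 → outlier.
1.4: z = -2.03, |z| > 2 → outlier.
Every other value lies within [1.62, 34.54].

0.7, 1.4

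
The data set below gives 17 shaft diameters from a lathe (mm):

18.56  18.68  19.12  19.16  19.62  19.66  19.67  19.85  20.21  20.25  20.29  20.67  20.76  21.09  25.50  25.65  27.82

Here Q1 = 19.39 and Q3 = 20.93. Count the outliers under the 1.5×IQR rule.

3

IQR = 1.54; fences at 19.39 − 2.31 = 17.08 and 20.93 + 2.31 = 23.24.
Outside the cutoffs: 25.50, 25.65, 27.82.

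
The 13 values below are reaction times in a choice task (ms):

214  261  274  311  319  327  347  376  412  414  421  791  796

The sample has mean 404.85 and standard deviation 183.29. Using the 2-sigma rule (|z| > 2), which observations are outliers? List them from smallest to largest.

Cutoffs at x̄ ± 2s: 404.85 ± 2·183.29 = [38.27, 771.43].
791: z = 2.11, |z| > 2 → outlier.
796: z = 2.13, |z| > 2 → outlier.
Every other value lies within [38.27, 771.43].

791, 796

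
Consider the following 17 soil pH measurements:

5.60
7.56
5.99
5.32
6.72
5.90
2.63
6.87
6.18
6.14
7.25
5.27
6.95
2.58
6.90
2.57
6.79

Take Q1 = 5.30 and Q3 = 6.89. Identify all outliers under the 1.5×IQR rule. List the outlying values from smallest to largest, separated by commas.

IQR = Q3 − Q1 = 6.89 − 5.30 = 1.59.
Lower fence = Q1 − 1.5·IQR = 5.30 − 2.385 = 2.915.
Upper fence = Q3 + 1.5·IQR = 6.89 + 2.385 = 9.275.
2.57 < 2.915 → outlier.
2.58 < 2.915 → outlier.
2.63 < 2.915 → outlier.
All remaining values lie within [2.915, 9.275].

2.57, 2.58, 2.63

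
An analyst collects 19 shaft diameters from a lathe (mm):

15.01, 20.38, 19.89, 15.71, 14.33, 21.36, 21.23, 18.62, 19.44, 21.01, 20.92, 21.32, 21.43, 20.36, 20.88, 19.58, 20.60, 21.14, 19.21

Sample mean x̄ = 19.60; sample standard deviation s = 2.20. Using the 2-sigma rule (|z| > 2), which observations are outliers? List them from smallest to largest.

Cutoffs at x̄ ± 2s: 19.60 ± 2·2.20 = [15.20, 24.00].
14.33: z = -2.40, |z| > 2 → outlier.
15.01: z = -2.09, |z| > 2 → outlier.
Every other value lies within [15.20, 24.00].

14.33, 15.01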